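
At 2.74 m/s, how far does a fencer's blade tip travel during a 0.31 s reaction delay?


d = v * t
d = 2.74 * 0.31
d = 0.8494 m

0.8494 m


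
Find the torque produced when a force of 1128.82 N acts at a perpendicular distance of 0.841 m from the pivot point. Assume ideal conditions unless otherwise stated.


tau = F * d
tau = 1128.82 * 0.841
tau = 949.3376 N*m

949.3376 N*m


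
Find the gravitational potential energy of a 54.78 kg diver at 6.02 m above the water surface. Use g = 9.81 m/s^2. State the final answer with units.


PE = m * g * h
PE = 54.78 * 9.81 * 6.02
PE = 537.3918 * 6.02 = 3235.0986 J

3235.0986 J


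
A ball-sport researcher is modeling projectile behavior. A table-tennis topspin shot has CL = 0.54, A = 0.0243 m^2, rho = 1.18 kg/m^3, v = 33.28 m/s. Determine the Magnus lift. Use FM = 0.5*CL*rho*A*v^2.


FM = 0.5 * CL * rho * A * v^2
FM = 0.5 * 0.54 * 1.18 * 0.0243 * 33.28^2
v^2 = 1107.5584
FM = 0.5 * 0.54 * 1.18 * 0.0243 * 1107.5584 = 8.5747 N

8.5747 N


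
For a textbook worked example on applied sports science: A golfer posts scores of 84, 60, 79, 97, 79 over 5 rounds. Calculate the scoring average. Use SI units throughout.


Average = sum / n
Sum = 399
Average = 399 / 5 = 79.8

79.8


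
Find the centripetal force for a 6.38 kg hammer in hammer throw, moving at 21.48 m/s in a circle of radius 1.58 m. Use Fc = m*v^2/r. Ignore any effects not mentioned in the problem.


Fc = m * v^2 / r
v^2 = 21.48^2 = 461.3904
Fc = 6.38 * 461.3904 / 1.58
Fc = 2943.6708 / 1.58 = 1863.0828 N

1863.0828 N


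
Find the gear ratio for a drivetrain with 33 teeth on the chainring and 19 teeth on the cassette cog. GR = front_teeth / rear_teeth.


GR = front_teeth / rear_teeth
GR = 33 / 19
GR = 1.7368

1.7368


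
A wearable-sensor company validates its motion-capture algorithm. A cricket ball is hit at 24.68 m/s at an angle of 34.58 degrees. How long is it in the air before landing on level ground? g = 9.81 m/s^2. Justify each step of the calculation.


T = 2*v*sin(theta)/g
sin(theta) = sin(34.58 deg) = 0.5676
T = 2*24.68*0.5676 / 9.81
T = 28.0146 / 9.81 = 2.8557 s

2.8557 s


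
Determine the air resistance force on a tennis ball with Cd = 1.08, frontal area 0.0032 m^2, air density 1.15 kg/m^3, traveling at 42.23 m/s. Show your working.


Fd = 0.5 * Cd * rho * A * v^2
Fd = 0.5 * 1.08 * 1.15 * 0.0032 * 42.23^2
v^2 = 1783.3729
Fd = 0.5 * 1.08 * 1.15 * 0.0032 * 1783.3729 = 3.5439 N

3.5439 N


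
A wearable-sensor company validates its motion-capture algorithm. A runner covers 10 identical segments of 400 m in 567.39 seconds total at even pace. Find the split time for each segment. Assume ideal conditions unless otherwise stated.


Split time = total_time / n_laps = 567.39 / 10
Split time = 56.739 s per lap

56.739 s


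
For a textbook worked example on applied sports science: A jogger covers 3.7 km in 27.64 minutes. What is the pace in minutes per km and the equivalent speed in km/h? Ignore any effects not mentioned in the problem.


Pace = time / distance = 27.64 min / 3.7 km = 7.4703 min/km
Speed = distance / time_in_hours = 3.7 / 0.4607 hr
Speed = 8.0318 km/h

7.4703 min/km, 8.0318 km/h


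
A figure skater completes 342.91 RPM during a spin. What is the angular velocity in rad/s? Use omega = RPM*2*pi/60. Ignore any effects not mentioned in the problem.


omega = RPM * 2 * pi / 60
omega = 342.91 * 2 * 3.14159 / 60
omega = 2154.5671 / 60 = 35.9095 rad/s

35.9095 rad/s


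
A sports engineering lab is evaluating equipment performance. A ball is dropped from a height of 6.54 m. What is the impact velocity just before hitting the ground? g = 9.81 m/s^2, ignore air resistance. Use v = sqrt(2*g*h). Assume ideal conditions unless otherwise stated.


v = sqrt(2 * g * h)
v = sqrt(2 * 9.81 * 6.54)
v = sqrt(128.3148) = 11.3276 m/s

11.3276 m/s


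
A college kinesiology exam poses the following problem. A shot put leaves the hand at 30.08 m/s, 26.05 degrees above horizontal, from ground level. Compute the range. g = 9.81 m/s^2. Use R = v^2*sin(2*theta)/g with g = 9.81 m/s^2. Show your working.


R = v^2 * sin(2*theta) / g
Convert angle to radians: theta = 26.05 deg = 0.4547 rad
sin(2*theta) = sin(0.9093) = 0.7891
R = 30.08^2 * 0.7891 / 9.81
R = 904.8064 * 0.7891 / 9.81 = 72.7796 m

72.7796 m


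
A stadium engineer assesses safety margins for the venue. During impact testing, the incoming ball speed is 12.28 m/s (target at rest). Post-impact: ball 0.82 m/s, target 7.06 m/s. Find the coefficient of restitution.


e = (v2_after - v1_after) / (v1_before - v2_before)
Numerator = 7.06 - 0.82 = 6.24
Denominator = 12.28 - 0 = 12.28
e = 6.24 / 12.28 = 0.5081

0.5081


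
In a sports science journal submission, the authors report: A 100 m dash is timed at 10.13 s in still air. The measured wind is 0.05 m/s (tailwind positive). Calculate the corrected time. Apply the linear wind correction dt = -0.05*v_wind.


dt = -0.05 * v_wind = -0.05 * 0.05 = -0.0025 s
t_corrected = t_still + dt = 10.13 + (-0.0025)
t_corrected = 10.1275 s

10.1275 s


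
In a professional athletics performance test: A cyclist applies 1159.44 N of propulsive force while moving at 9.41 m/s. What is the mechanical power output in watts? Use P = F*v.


P = F * v
P = 1159.44 * 9.41
P = 10910.3304 W

10910.3304 W


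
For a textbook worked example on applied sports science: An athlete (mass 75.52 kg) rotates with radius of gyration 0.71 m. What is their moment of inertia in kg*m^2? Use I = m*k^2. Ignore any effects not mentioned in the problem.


I = m * k^2
I = 75.52 * 0.71^2
I = 75.52 * 0.5041 = 38.0696 kg*m^2

38.0696 kg*m^2


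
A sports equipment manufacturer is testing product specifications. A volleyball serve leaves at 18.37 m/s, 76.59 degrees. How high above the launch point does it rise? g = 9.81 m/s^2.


H = (v*sin(theta))^2 / (2*g)
vy = v*sin(theta) = 18.37 * sin(76.59 deg) = 17.8691 m/s
H = vy^2 / (2*g) = 319.3065 / (2*9.81)
H = 319.3065 / 19.62 = 16.2745 m

16.2745 m


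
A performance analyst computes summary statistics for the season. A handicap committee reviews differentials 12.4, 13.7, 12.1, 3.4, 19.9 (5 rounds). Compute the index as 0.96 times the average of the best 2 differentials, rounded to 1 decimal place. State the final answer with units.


All differentials: 12.4, 13.7, 12.1, 3.4, 19.9
Sorted: 3.4, 12.1, 12.4, 13.7, 19.9
Best 2: 3.4, 12.1
Average of best = 15.5 / 2 = 7.75
Raw index = 7.75 * 0.96 = 7.44
Handicap index = round(7.44, 1) = 7.4

7.4


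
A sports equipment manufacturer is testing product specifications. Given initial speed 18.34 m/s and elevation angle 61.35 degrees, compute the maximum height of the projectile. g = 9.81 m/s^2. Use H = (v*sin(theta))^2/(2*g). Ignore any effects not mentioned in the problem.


H = (v*sin(theta))^2 / (2*g)
vy = v*sin(theta) = 18.34 * sin(61.35 deg) = 16.0945 m/s
H = vy^2 / (2*g) = 259.0342 / (2*9.81)
H = 259.0342 / 19.62 = 13.2026 m

13.2026 m


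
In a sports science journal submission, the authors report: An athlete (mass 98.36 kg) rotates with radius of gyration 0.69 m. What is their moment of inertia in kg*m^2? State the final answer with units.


I = m * k^2
I = 98.36 * 0.69^2
I = 98.36 * 0.4761 = 46.8292 kg*m^2

46.8292 kg*m^2


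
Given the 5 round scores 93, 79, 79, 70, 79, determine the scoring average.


Average = sum / n
Sum = 400
Average = 400 / 5 = 80

80


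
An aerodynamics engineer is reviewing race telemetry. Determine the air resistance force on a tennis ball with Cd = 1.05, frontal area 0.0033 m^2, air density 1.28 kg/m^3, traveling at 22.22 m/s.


Fd = 0.5 * Cd * rho * A * v^2
Fd = 0.5 * 1.05 * 1.28 * 0.0033 * 22.22^2
v^2 = 493.7284
Fd = 0.5 * 1.05 * 1.28 * 0.0033 * 493.7284 = 1.0949 N

1.0949 N


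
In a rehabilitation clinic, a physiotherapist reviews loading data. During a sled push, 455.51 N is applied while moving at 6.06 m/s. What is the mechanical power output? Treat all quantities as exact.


P = F * v
P = 455.51 * 6.06
P = 2760.3906 W

2760.3906 W


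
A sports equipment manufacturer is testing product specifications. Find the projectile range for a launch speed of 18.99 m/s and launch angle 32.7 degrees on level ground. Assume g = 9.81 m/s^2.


R = v^2 * sin(2*theta) / g
Convert angle to radians: theta = 32.7 deg = 0.5707 rad
sin(2*theta) = sin(1.1414) = 0.9092
R = 18.99^2 * 0.9092 / 9.81
R = 360.6201 * 0.9092 / 9.81 = 33.4239 m

33.4239 m


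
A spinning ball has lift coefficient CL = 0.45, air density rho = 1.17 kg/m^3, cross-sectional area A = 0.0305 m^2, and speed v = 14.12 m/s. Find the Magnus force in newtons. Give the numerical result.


FM = 0.5 * CL * rho * A * v^2
FM = 0.5 * 0.45 * 1.17 * 0.0305 * 14.12^2
v^2 = 199.3744
FM = 0.5 * 0.45 * 1.17 * 0.0305 * 199.3744 = 1.6008 N

1.6008 N


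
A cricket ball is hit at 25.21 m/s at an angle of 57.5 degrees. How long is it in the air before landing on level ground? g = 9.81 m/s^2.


T = 2*v*sin(theta)/g
sin(theta) = sin(57.5 deg) = 0.8434
T = 2*25.21*0.8434 / 9.81
T = 42.5238 / 9.81 = 4.3347 s

4.3347 s


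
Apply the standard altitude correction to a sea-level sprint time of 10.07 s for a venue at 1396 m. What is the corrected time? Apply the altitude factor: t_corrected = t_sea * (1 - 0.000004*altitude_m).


Correction factor = 1 - 0.000004 * 1396 = 0.994416
t_corrected = t_sea * factor = 10.07 * 0.994416
t_corrected = 10.0138 s

10.0138 s


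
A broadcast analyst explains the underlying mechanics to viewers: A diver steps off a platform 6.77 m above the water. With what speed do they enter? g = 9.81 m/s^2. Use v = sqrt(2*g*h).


v = sqrt(2 * g * h)
v = sqrt(2 * 9.81 * 6.77)
v = sqrt(132.8274) = 11.5251 m/s

11.5251 m/s


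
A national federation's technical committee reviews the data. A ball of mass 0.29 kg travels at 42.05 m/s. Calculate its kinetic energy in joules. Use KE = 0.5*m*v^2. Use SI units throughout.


KE = 0.5 * m * v^2
KE = 0.5 * 0.29 * 42.05^2
KE = 0.5 * 0.29 * 1768.2025 = 256.3894 J

256.3894 J


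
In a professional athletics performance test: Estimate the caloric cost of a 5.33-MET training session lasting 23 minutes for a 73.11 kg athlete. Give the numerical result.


kcal = MET * mass * time_hr
Convert time: 23 min = 0.3833 hr
kcal = 5.33 * 73.11 * 0.3833
kcal = 149.3759 kcal

149.3759 kcal


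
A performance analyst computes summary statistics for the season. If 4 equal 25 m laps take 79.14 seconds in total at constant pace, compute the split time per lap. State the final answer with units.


Split time = total_time / n_laps = 79.14 / 4
Split time = 19.785 s per lap

19.785 s


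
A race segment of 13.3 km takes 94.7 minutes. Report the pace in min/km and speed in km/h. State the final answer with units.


Pace = time / distance = 94.7 min / 13.3 km = 7.1203 min/km
Speed = distance / time_in_hours = 13.3 / 1.5783 hr
Speed = 8.4266 km/h

7.1203 min/km, 8.4266 km/h


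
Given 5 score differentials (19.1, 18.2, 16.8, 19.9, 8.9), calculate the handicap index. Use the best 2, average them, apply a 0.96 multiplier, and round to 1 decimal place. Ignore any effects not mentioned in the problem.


All differentials: 19.1, 18.2, 16.8, 19.9, 8.9
Sorted: 8.9, 16.8, 18.2, 19.1, 19.9
Best 2: 8.9, 16.8
Average of best = 25.7 / 2 = 12.85
Raw index = 12.85 * 0.96 = 12.336
Handicap index = round(12.336, 1) = 12.3

12.3


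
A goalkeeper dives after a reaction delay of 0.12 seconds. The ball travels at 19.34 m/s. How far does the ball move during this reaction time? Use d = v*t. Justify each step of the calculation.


d = v * t
d = 19.34 * 0.12
d = 2.3208 m

2.3208 m


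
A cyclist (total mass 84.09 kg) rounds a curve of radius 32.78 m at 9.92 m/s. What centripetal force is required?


Fc = m * v^2 / r
v^2 = 9.92^2 = 98.4064
Fc = 84.09 * 98.4064 / 32.78
Fc = 8274.9942 / 32.78 = 252.4403 N

252.4403 N


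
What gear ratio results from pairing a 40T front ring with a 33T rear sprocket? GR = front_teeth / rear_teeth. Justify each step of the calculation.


GR = front_teeth / rear_teeth
GR = 40 / 33
GR = 1.2121

1.2121


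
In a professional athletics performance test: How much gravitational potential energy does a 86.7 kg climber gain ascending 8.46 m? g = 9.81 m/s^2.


PE = m * g * h
PE = 86.7 * 9.81 * 8.46
PE = 850.527 * 8.46 = 7195.4584 J

7195.4584 J


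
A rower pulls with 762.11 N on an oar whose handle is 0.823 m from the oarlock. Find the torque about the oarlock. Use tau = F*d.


tau = F * d
tau = 762.11 * 0.823
tau = 627.2165 N*m

627.2165 N*m


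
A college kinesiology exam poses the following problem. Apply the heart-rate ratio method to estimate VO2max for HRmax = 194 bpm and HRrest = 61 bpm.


VO2max = 15.3 * HRmax / HRrest
VO2max = 15.3 * 194 / 61
VO2max = 2968.2 / 61 = 48.659 mL/kg/min

48.659 mL/kg/min


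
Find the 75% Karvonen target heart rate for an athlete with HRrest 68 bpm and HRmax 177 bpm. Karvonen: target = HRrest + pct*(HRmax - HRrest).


Target = HRrest + pct*(HRmax - HRrest)
Heart rate reserve = HRmax - HRrest = 177 - 68 = 109 bpm
Fraction = 75% = 0.75
Target = 68 + 0.75 * 109
Target = 68 + 81.75 = 149.75 bpm

149.75 bpm


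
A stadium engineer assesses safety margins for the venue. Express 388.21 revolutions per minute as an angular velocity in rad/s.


omega = RPM * 2 * pi / 60
omega = 388.21 * 2 * 3.14159 / 60
omega = 2439.1954 / 60 = 40.6533 rad/s

40.6533 rad/s


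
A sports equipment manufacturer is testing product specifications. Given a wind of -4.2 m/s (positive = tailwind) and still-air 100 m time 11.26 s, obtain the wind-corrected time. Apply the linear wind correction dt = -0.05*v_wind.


dt = -0.05 * v_wind = -0.05 * -4.2 = 0.21 s
t_corrected = t_still + dt = 11.26 + (0.21)
t_corrected = 11.47 s

11.47 s


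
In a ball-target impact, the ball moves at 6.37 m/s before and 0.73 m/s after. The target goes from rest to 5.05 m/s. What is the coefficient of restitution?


e = (v2_after - v1_after) / (v1_before - v2_before)
Numerator = 5.05 - 0.73 = 4.32
Denominator = 6.37 - 0 = 6.37
e = 4.32 / 6.37 = 0.6782

0.6782


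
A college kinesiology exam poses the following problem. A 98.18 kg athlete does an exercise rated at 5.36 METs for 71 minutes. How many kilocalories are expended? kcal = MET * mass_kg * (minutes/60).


kcal = MET * mass * time_hr
Convert time: 71 min = 1.1833 hr
kcal = 5.36 * 98.18 * 1.1833
kcal = 622.723 kcal

622.723 kcal


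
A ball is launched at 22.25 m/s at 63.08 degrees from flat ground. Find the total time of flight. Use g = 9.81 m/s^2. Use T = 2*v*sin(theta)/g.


T = 2*v*sin(theta)/g
sin(theta) = sin(63.08 deg) = 0.8916
T = 2*22.25*0.8916 / 9.81
T = 39.678 / 9.81 = 4.0446 s

4.0446 s


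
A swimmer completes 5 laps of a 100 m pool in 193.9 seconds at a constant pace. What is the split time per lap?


Split time = total_time / n_laps = 193.9 / 5
Split time = 38.78 s per lap

38.78 s


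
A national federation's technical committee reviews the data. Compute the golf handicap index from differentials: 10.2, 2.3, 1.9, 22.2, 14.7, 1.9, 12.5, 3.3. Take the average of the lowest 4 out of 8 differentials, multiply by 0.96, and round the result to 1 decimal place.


All differentials: 10.2, 2.3, 1.9, 22.2, 14.7, 1.9, 12.5, 3.3
Sorted: 1.9, 1.9, 2.3, 3.3, 10.2, 12.5, 14.7, 22.2
Best 4: 1.9, 1.9, 2.3, 3.3
Average of best = 9.4 / 4 = 2.35
Raw index = 2.35 * 0.96 = 2.256
Handicap index = round(2.256, 1) = 2.3

2.3


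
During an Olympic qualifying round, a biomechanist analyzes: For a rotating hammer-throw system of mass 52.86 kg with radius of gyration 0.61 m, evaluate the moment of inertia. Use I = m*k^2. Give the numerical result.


I = m * k^2
I = 52.86 * 0.61^2
I = 52.86 * 0.3721 = 19.6692 kg*m^2

19.6692 kg*m^2


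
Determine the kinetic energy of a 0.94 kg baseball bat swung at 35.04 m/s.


KE = 0.5 * m * v^2
KE = 0.5 * 0.94 * 35.04^2
KE = 0.5 * 0.94 * 1227.8016 = 577.0668 J

577.0668 J


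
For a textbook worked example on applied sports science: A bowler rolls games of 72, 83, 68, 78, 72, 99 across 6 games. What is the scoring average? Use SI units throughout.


Average = sum / n
Sum = 472
Average = 472 / 6 = 78.6667

78.6667


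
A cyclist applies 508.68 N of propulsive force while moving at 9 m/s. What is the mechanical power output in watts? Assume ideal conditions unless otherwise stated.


P = F * v
P = 508.68 * 9
P = 4578.12 W

4578.12 W


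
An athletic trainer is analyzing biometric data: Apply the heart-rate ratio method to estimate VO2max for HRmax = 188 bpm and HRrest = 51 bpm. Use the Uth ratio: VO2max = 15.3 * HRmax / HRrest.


VO2max = 15.3 * HRmax / HRrest
VO2max = 15.3 * 188 / 51
VO2max = 2876.4 / 51 = 56.4 mL/kg/min

56.4 mL/kg/min


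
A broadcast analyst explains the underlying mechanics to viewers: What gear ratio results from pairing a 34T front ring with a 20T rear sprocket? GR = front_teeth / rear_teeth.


GR = front_teeth / rear_teeth
GR = 34 / 20
GR = 1.7

1.7


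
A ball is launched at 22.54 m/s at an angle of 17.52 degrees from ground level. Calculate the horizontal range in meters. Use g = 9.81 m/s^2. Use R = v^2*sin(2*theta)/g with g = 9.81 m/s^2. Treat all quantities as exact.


R = v^2 * sin(2*theta) / g
Convert angle to radians: theta = 17.52 deg = 0.3058 rad
sin(2*theta) = sin(0.6116) = 0.5741
R = 22.54^2 * 0.5741 / 9.81
R = 508.0516 * 0.5741 / 9.81 = 29.7346 m

29.7346 m


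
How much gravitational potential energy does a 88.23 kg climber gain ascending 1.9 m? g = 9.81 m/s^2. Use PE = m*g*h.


PE = m * g * h
PE = 88.23 * 9.81 * 1.9
PE = 865.5363 * 1.9 = 1644.519 J

1644.519 J


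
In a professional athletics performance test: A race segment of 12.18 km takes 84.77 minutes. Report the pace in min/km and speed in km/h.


Pace = time / distance = 84.77 min / 12.18 km = 6.9598 min/km
Speed = distance / time_in_hours = 12.18 / 1.4128 hr
Speed = 8.621 km/h

6.9598 min/km, 8.621 km/h


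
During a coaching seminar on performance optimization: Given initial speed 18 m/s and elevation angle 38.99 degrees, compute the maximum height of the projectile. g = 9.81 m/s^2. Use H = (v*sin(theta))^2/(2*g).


H = (v*sin(theta))^2 / (2*g)
vy = v*sin(theta) = 18 * sin(38.99 deg) = 11.3253 m/s
H = vy^2 / (2*g) = 128.263 / (2*9.81)
H = 128.263 / 19.62 = 6.5374 m

6.5374 m


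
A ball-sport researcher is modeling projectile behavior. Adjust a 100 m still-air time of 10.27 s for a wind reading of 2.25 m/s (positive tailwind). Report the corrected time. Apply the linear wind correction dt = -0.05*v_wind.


dt = -0.05 * v_wind = -0.05 * 2.25 = -0.1125 s
t_corrected = t_still + dt = 10.27 + (-0.1125)
t_corrected = 10.1575 s

10.1575 s


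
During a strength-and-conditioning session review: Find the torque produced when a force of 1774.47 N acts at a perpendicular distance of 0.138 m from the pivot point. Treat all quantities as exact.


tau = F * d
tau = 1774.47 * 0.138
tau = 244.8769 N*m

244.8769 N*m


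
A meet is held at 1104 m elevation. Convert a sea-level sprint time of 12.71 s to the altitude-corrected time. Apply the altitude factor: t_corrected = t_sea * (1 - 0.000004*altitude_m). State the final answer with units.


Correction factor = 1 - 0.000004 * 1104 = 0.995584
t_corrected = t_sea * factor = 12.71 * 0.995584
t_corrected = 12.6539 s

12.6539 s


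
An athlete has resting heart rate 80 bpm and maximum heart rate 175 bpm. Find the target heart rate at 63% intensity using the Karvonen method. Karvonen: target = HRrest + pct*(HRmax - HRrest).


Target = HRrest + pct*(HRmax - HRrest)
Heart rate reserve = HRmax - HRrest = 175 - 80 = 95 bpm
Fraction = 63% = 0.63
Target = 80 + 0.63 * 95
Target = 80 + 59.85 = 139.85 bpm

139.85 bpm


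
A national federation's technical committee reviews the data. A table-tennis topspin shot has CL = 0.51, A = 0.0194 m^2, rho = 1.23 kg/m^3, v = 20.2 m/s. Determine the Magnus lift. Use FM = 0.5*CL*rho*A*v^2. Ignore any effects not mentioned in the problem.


FM = 0.5 * CL * rho * A * v^2
FM = 0.5 * 0.51 * 1.23 * 0.0194 * 20.2^2
v^2 = 408.04
FM = 0.5 * 0.51 * 1.23 * 0.0194 * 408.04 = 2.4828 N

2.4828 N


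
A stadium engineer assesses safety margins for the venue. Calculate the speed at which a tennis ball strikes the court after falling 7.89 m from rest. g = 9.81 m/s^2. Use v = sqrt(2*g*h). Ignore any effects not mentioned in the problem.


v = sqrt(2 * g * h)
v = sqrt(2 * 9.81 * 7.89)
v = sqrt(154.8018) = 12.4419 m/s

12.4419 m/s


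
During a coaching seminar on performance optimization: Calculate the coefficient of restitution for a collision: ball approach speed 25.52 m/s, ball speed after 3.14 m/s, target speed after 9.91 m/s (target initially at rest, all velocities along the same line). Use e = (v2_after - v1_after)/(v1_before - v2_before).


e = (v2_after - v1_after) / (v1_before - v2_before)
Numerator = 9.91 - 3.14 = 6.77
Denominator = 25.52 - 0 = 25.52
e = 6.77 / 25.52 = 0.2653

0.2653


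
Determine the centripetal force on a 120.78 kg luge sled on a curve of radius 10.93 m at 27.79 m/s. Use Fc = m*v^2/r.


Fc = m * v^2 / r
v^2 = 27.79^2 = 772.2841
Fc = 120.78 * 772.2841 / 10.93
Fc = 93276.4736 / 10.93 = 8533.9866 N

8533.9866 N


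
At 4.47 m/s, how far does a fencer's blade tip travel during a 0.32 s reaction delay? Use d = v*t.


d = v * t
d = 4.47 * 0.32
d = 1.4304 m

1.4304 m


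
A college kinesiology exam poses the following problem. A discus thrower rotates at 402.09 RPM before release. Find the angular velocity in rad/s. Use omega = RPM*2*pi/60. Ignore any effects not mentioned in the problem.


omega = RPM * 2 * pi / 60
omega = 402.09 * 2 * 3.14159 / 60
omega = 2526.406 / 60 = 42.1068 rad/s

42.1068 rad/s


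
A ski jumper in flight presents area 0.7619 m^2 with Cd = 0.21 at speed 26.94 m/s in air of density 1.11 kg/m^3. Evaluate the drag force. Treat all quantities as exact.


Fd = 0.5 * Cd * rho * A * v^2
Fd = 0.5 * 0.21 * 1.11 * 0.7619 * 26.94^2
v^2 = 725.7636
Fd = 0.5 * 0.21 * 1.11 * 0.7619 * 725.7636 = 64.4474 N

64.4474 N


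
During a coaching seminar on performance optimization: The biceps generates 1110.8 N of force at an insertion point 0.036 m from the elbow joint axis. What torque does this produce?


tau = F * d
tau = 1110.8 * 0.036
tau = 39.9888 N*m

39.9888 N*m


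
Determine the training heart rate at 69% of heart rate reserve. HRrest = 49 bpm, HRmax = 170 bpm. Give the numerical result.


Target = HRrest + pct*(HRmax - HRrest)
Heart rate reserve = HRmax - HRrest = 170 - 49 = 121 bpm
Fraction = 69% = 0.69
Target = 49 + 0.69 * 121
Target = 49 + 83.49 = 132.49 bpm

132.49 bpm


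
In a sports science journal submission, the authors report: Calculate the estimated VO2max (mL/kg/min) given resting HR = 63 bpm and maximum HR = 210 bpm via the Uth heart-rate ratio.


VO2max = 15.3 * HRmax / HRrest
VO2max = 15.3 * 210 / 63
VO2max = 3213 / 63 = 51 mL/kg/min

51 mL/kg/min


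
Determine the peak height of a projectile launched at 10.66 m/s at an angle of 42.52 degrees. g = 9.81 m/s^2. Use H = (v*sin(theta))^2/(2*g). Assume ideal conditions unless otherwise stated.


H = (v*sin(theta))^2 / (2*g)
vy = v*sin(theta) = 10.66 * sin(42.52 deg) = 7.2045 m/s
H = vy^2 / (2*g) = 51.9053 / (2*9.81)
H = 51.9053 / 19.62 = 2.6455 m

2.6455 m


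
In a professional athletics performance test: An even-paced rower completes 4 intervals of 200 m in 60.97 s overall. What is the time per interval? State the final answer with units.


Split time = total_time / n_laps = 60.97 / 4
Split time = 15.2425 s per lap

15.2425 s


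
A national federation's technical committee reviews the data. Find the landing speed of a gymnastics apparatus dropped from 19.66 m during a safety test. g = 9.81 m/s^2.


v = sqrt(2 * g * h)
v = sqrt(2 * 9.81 * 19.66)
v = sqrt(385.7292) = 19.64 m/s

19.64 m/s


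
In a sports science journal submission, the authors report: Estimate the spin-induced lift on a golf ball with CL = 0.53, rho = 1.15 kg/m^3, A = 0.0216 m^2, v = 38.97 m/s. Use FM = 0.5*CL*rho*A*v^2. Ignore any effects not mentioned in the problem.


FM = 0.5 * CL * rho * A * v^2
FM = 0.5 * 0.53 * 1.15 * 0.0216 * 38.97^2
v^2 = 1518.6609
FM = 0.5 * 0.53 * 1.15 * 0.0216 * 1518.6609 = 9.9967 N

9.9967 N


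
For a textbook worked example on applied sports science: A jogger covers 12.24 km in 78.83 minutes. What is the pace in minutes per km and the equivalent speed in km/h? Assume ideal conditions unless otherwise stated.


Pace = time / distance = 78.83 min / 12.24 km = 6.4404 min/km
Speed = distance / time_in_hours = 12.24 / 1.3138 hr
Speed = 9.3163 km/h

6.4404 min/km, 9.3163 km/h


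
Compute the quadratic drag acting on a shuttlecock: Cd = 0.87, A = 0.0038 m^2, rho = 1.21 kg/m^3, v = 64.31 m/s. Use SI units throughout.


Fd = 0.5 * Cd * rho * A * v^2
Fd = 0.5 * 0.87 * 1.21 * 0.0038 * 64.31^2
v^2 = 4135.7761
Fd = 0.5 * 0.87 * 1.21 * 0.0038 * 4135.7761 = 8.2721 N

8.2721 N


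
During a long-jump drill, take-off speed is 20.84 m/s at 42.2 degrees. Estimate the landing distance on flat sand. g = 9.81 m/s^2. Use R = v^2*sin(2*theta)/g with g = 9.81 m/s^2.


R = v^2 * sin(2*theta) / g
Convert angle to radians: theta = 42.2 deg = 0.7365 rad
sin(2*theta) = sin(1.4731) = 0.9952
R = 20.84^2 * 0.9952 / 9.81
R = 434.3056 * 0.9952 / 9.81 = 44.0604 m

44.0604 m


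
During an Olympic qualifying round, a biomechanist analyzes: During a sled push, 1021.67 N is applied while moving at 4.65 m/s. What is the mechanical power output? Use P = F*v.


P = F * v
P = 1021.67 * 4.65
P = 4750.7655 W

4750.7655 W


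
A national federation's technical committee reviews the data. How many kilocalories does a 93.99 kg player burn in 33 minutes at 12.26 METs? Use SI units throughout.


kcal = MET * mass * time_hr
Convert time: 33 min = 0.55 hr
kcal = 12.26 * 93.99 * 0.55
kcal = 633.7746 kcal

633.7746 kcal


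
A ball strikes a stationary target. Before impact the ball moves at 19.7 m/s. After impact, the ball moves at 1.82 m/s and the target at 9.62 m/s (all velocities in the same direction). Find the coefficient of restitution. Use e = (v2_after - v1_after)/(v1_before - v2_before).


e = (v2_after - v1_after) / (v1_before - v2_before)
Numerator = 9.62 - 1.82 = 7.8
Denominator = 19.7 - 0 = 19.7
e = 7.8 / 19.7 = 0.3959

0.3959


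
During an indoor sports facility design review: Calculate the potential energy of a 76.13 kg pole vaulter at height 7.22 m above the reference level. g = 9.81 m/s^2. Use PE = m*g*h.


PE = m * g * h
PE = 76.13 * 9.81 * 7.22
PE = 746.8353 * 7.22 = 5392.1509 J

5392.1509 J


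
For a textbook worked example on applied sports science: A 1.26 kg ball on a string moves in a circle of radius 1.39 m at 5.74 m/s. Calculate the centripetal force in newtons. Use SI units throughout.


Fc = m * v^2 / r
v^2 = 5.74^2 = 32.9476
Fc = 1.26 * 32.9476 / 1.39
Fc = 41.514 / 1.39 = 29.8662 N

29.8662 N


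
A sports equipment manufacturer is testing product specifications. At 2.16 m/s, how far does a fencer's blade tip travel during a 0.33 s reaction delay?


d = v * t
d = 2.16 * 0.33
d = 0.7128 m

0.7128 m


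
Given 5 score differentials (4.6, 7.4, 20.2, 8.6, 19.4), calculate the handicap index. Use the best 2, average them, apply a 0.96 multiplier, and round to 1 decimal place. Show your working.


All differentials: 4.6, 7.4, 20.2, 8.6, 19.4
Sorted: 4.6, 7.4, 8.6, 19.4, 20.2
Best 2: 4.6, 7.4
Average of best = 12 / 2 = 6
Raw index = 6 * 0.96 = 5.76
Handicap index = round(5.76, 1) = 5.8

5.8


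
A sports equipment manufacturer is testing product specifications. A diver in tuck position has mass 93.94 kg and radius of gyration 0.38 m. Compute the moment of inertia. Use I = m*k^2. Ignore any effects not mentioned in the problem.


I = m * k^2
I = 93.94 * 0.38^2
I = 93.94 * 0.1444 = 13.5649 kg*m^2

13.5649 kg*m^2


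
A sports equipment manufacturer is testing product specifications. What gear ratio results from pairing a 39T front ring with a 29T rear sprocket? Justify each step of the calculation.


GR = front_teeth / rear_teeth
GR = 39 / 29
GR = 1.3448

1.3448


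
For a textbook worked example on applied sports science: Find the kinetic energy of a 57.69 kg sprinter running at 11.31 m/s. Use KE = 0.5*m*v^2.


KE = 0.5 * m * v^2
KE = 0.5 * 57.69 * 11.31^2
KE = 0.5 * 57.69 * 127.9161 = 3689.7399 J

3689.7399 J


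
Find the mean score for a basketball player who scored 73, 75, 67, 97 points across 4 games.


Average = sum / n
Sum = 312
Average = 312 / 4 = 78

78


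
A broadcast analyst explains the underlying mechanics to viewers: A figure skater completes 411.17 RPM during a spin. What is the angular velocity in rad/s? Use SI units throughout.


omega = RPM * 2 * pi / 60
omega = 411.17 * 2 * 3.14159 / 60
omega = 2583.4573 / 60 = 43.0576 rad/s

43.0576 rad/s


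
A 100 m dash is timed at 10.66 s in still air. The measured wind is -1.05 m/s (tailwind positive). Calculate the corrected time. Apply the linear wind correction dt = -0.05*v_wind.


dt = -0.05 * v_wind = -0.05 * -1.05 = 0.0525 s
t_corrected = t_still + dt = 10.66 + (0.0525)
t_corrected = 10.7125 s

10.7125 s


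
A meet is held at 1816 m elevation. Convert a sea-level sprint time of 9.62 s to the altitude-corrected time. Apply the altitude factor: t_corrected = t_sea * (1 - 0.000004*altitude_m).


Correction factor = 1 - 0.000004 * 1816 = 0.992736
t_corrected = t_sea * factor = 9.62 * 0.992736
t_corrected = 9.5501 s

9.5501 s


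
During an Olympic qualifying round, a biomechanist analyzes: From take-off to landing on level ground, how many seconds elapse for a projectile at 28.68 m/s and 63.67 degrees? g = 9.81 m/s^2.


T = 2*v*sin(theta)/g
sin(theta) = sin(63.67 deg) = 0.8963
T = 2*28.68*0.8963 / 9.81
T = 51.4091 / 9.81 = 5.2405 s

5.2405 s


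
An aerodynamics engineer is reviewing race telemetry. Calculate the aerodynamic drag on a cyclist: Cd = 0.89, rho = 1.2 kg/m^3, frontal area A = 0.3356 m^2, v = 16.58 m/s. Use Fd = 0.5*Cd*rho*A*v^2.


Fd = 0.5 * Cd * rho * A * v^2
Fd = 0.5 * 0.89 * 1.2 * 0.3356 * 16.58^2
v^2 = 274.8964
Fd = 0.5 * 0.89 * 1.2 * 0.3356 * 274.8964 = 49.2643 N

49.2643 N


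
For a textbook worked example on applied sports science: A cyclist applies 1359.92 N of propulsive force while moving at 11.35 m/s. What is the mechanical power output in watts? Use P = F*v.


P = F * v
P = 1359.92 * 11.35
P = 15435.092 W

15435.092 W


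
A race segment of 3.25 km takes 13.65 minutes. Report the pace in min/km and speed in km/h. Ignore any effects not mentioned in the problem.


Pace = time / distance = 13.65 min / 3.25 km = 4.2 min/km
Speed = distance / time_in_hours = 3.25 / 0.2275 hr
Speed = 14.2857 km/h

4.2 min/km, 14.2857 km/h


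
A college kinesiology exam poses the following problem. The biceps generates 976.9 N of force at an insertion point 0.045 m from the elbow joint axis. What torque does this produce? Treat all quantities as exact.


tau = F * d
tau = 976.9 * 0.045
tau = 43.9605 N*m

43.9605 N*m


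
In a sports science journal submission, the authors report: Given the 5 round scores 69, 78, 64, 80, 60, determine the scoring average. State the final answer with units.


Average = sum / n
Sum = 351
Average = 351 / 5 = 70.2

70.2


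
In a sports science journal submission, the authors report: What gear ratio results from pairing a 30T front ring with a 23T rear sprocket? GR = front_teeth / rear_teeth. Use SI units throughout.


GR = front_teeth / rear_teeth
GR = 30 / 23
GR = 1.3043

1.3043


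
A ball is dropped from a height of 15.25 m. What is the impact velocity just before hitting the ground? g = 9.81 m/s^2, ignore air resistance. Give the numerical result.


v = sqrt(2 * g * h)
v = sqrt(2 * 9.81 * 15.25)
v = sqrt(299.205) = 17.2975 m/s

17.2975 m/s


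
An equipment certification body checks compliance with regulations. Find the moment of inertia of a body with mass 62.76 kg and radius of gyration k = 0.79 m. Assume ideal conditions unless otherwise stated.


I = m * k^2
I = 62.76 * 0.79^2
I = 62.76 * 0.6241 = 39.1685 kg*m^2

39.1685 kg*m^2


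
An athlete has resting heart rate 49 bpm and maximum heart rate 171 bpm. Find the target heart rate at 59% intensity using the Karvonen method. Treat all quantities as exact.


Target = HRrest + pct*(HRmax - HRrest)
Heart rate reserve = HRmax - HRrest = 171 - 49 = 122 bpm
Fraction = 59% = 0.59
Target = 49 + 0.59 * 122
Target = 49 + 71.98 = 120.98 bpm

120.98 bpm


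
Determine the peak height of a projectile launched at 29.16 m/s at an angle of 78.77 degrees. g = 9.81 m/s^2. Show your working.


H = (v*sin(theta))^2 / (2*g)
vy = v*sin(theta) = 29.16 * sin(78.77 deg) = 28.6017 m/s
H = vy^2 / (2*g) = 818.0563 / (2*9.81)
H = 818.0563 / 19.62 = 41.695 m

41.695 m


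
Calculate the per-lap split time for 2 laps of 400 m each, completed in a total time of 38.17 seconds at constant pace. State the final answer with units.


Split time = total_time / n_laps = 38.17 / 2
Split time = 19.085 s per lap

19.085 s


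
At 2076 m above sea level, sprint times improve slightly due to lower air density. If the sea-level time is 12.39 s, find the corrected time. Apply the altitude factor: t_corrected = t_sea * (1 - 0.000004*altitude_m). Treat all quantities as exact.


Correction factor = 1 - 0.000004 * 2076 = 0.991696
t_corrected = t_sea * factor = 12.39 * 0.991696
t_corrected = 12.2871 s

12.2871 s


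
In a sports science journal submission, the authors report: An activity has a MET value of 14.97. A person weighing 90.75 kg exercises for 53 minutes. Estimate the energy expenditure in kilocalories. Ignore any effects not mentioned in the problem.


kcal = MET * mass * time_hr
Convert time: 53 min = 0.8833 hr
kcal = 14.97 * 90.75 * 0.8833
kcal = 1200.0326 kcal

1200.0326 kcal


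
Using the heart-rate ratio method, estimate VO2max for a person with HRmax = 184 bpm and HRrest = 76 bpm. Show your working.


VO2max = 15.3 * HRmax / HRrest
VO2max = 15.3 * 184 / 76
VO2max = 2815.2 / 76 = 37.0421 mL/kg/min

37.0421 mL/kg/min


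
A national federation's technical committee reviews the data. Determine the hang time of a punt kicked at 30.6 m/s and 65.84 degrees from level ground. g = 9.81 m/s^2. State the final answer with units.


T = 2*v*sin(theta)/g
sin(theta) = sin(65.84 deg) = 0.9124
T = 2*30.6*0.9124 / 9.81
T = 55.8393 / 9.81 = 5.6921 s

5.6921 s


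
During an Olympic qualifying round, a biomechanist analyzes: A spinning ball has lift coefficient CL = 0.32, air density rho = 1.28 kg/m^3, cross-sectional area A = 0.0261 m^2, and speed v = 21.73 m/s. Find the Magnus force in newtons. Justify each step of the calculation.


FM = 0.5 * CL * rho * A * v^2
FM = 0.5 * 0.32 * 1.28 * 0.0261 * 21.73^2
v^2 = 472.1929
FM = 0.5 * 0.32 * 1.28 * 0.0261 * 472.1929 = 2.524 N

2.524 N


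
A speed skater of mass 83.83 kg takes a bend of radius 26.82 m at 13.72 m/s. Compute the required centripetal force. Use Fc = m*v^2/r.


Fc = m * v^2 / r
v^2 = 13.72^2 = 188.2384
Fc = 83.83 * 188.2384 / 26.82
Fc = 15780.0251 / 26.82 = 588.3678 N

588.3678 N


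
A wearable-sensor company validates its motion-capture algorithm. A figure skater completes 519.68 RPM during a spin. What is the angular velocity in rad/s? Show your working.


omega = RPM * 2 * pi / 60
omega = 519.68 * 2 * 3.14159 / 60
omega = 3265.2457 / 60 = 54.4208 rad/s

54.4208 rad/s


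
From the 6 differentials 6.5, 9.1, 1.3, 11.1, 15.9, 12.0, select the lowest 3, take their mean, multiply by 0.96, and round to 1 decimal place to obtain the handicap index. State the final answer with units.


All differentials: 6.5, 9.1, 1.3, 11.1, 15.9, 12.0
Sorted: 1.3, 6.5, 9.1, 11.1, 12.0, 15.9
Best 3: 1.3, 6.5, 9.1
Average of best = 16.9 / 3 = 5.6333
Raw index = 5.6333 * 0.96 = 5.408
Handicap index = round(5.408, 1) = 5.4

5.4


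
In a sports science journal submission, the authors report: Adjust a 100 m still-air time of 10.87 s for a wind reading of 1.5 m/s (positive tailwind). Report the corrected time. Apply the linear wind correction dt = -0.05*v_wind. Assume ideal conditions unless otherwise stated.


dt = -0.05 * v_wind = -0.05 * 1.5 = -0.075 s
t_corrected = t_still + dt = 10.87 + (-0.075)
t_corrected = 10.795 s

10.795 s


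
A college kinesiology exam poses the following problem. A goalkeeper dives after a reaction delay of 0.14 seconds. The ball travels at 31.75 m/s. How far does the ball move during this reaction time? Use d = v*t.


d = v * t
d = 31.75 * 0.14
d = 4.445 m

4.445 m


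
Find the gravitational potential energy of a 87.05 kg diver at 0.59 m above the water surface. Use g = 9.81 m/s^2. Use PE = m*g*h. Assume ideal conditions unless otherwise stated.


PE = m * g * h
PE = 87.05 * 9.81 * 0.59
PE = 853.9605 * 0.59 = 503.8367 J

503.8367 J


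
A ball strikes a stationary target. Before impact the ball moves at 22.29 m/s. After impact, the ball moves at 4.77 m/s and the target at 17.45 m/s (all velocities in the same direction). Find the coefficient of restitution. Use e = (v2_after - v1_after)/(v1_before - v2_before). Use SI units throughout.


e = (v2_after - v1_after) / (v1_before - v2_before)
Numerator = 17.45 - 4.77 = 12.68
Denominator = 22.29 - 0 = 22.29
e = 12.68 / 22.29 = 0.5689

0.5689


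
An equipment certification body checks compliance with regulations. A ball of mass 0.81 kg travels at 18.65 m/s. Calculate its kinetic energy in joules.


KE = 0.5 * m * v^2
KE = 0.5 * 0.81 * 18.65^2
KE = 0.5 * 0.81 * 347.8225 = 140.8681 J

140.8681 J


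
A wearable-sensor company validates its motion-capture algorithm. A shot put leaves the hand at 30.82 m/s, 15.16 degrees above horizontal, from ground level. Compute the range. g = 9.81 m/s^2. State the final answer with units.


R = v^2 * sin(2*theta) / g
Convert angle to radians: theta = 15.16 deg = 0.2646 rad
sin(2*theta) = sin(0.5292) = 0.5048
R = 30.82^2 * 0.5048 / 9.81
R = 949.8724 * 0.5048 / 9.81 = 48.8811 m

48.8811 m


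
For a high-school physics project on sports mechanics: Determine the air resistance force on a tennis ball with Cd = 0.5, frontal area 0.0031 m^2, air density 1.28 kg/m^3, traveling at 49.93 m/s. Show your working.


Fd = 0.5 * Cd * rho * A * v^2
Fd = 0.5 * 0.5 * 1.28 * 0.0031 * 49.93^2
v^2 = 2493.0049
Fd = 0.5 * 0.5 * 1.28 * 0.0031 * 2493.0049 = 2.4731 N

2.4731 N


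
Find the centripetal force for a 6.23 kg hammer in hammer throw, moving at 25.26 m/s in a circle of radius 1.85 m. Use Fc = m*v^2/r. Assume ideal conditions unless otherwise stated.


Fc = m * v^2 / r
v^2 = 25.26^2 = 638.0676
Fc = 6.23 * 638.0676 / 1.85
Fc = 3975.1611 / 1.85 = 2148.7358 N

2148.7358 N


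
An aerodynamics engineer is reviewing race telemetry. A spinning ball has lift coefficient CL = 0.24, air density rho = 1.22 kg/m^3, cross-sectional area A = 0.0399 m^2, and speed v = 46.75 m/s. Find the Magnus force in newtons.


FM = 0.5 * CL * rho * A * v^2
FM = 0.5 * 0.24 * 1.22 * 0.0399 * 46.75^2
v^2 = 2185.5625
FM = 0.5 * 0.24 * 1.22 * 0.0399 * 2185.5625 = 12.7667 N

12.7667 N


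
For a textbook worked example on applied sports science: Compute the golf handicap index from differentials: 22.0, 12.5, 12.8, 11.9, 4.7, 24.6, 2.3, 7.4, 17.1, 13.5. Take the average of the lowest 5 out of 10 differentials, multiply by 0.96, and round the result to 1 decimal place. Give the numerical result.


All differentials: 22.0, 12.5, 12.8, 11.9, 4.7, 24.6, 2.3, 7.4, 17.1, 13.5
Sorted: 2.3, 4.7, 7.4, 11.9, 12.5, 12.8, 13.5, 17.1, 22.0, 24.6
Best 5: 2.3, 4.7, 7.4, 11.9, 12.5
Average of best = 38.8 / 5 = 7.76
Raw index = 7.76 * 0.96 = 7.4496
Handicap index = round(7.4496, 1) = 7.4

7.4


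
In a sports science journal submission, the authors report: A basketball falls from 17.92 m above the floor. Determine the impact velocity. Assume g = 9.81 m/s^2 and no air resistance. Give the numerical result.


v = sqrt(2 * g * h)
v = sqrt(2 * 9.81 * 17.92)
v = sqrt(351.5904) = 18.7507 m/s

18.7507 m/s
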